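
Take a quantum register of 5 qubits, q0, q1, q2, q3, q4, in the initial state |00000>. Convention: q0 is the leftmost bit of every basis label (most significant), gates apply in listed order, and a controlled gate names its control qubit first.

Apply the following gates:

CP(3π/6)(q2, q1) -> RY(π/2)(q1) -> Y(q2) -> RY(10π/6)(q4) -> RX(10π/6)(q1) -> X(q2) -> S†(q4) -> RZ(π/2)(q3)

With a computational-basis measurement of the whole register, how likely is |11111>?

A full measurement returns |11111> with probability 0.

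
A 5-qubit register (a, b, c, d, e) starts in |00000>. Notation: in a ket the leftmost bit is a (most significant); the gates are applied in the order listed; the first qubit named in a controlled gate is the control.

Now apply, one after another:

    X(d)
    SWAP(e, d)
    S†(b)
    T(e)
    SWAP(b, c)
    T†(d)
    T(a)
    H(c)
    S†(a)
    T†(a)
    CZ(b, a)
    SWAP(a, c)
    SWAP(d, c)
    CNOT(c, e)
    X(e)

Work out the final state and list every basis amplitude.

After the circuit, the state carries amplitude sqrt(2)*exp(I*pi/4)/2 on |00000>, sqrt(2)*exp(I*pi/4)/2 on |10000>, and 0 on every other basis state.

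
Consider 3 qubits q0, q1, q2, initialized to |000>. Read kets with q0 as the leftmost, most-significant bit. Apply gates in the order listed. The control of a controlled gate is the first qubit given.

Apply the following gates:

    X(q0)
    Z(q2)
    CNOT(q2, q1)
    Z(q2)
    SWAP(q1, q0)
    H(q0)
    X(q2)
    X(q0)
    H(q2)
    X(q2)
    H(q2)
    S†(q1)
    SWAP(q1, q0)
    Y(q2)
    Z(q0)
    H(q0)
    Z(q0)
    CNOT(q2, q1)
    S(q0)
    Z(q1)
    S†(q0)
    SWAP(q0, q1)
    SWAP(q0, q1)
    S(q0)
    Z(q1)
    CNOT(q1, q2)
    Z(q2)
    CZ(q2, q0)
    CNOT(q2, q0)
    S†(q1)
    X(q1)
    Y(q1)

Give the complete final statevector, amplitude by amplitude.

The resulting statevector has amplitude I/2 on |000>, 0 on |001>, 0 on |010>, -I/2 on |011>, -1/2 on |100>, 0 on |101>, 0 on |110>, 1/2 on |111>. Key observation: the block from step 20 through step 25 cancels to the identity and can be dropped.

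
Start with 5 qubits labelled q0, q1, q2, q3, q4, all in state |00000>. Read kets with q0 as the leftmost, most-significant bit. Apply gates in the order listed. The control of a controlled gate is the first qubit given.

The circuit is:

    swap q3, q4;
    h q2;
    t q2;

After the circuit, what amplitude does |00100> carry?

The amplitude on |00100> is sqrt(2)*exp(I*pi/4)/2.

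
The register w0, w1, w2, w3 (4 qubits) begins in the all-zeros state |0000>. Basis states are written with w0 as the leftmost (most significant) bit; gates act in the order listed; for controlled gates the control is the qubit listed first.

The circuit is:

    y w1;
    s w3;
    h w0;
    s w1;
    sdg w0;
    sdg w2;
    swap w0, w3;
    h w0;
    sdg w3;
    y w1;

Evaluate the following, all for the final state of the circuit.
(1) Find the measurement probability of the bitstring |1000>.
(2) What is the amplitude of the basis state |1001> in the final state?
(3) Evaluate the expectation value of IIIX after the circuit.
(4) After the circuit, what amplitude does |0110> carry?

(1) The probability of measuring |1000> is 1/4.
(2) |1001> carries amplitude -I/2 in the final state.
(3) The expectation value of IIIX is -1.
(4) The final state's coefficient on |0110> equals 0.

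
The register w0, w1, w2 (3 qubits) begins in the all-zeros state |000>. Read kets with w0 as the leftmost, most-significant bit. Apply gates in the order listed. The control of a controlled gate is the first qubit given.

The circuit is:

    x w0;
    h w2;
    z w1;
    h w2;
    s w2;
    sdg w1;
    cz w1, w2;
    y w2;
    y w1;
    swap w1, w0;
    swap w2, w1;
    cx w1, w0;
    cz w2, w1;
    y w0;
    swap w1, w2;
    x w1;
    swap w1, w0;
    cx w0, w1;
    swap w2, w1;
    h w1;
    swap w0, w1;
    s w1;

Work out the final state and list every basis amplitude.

The final amplitudes are sqrt(2)*I/2 on |001>, -sqrt(2)*I/2 on |101>, and 0 on every other basis state.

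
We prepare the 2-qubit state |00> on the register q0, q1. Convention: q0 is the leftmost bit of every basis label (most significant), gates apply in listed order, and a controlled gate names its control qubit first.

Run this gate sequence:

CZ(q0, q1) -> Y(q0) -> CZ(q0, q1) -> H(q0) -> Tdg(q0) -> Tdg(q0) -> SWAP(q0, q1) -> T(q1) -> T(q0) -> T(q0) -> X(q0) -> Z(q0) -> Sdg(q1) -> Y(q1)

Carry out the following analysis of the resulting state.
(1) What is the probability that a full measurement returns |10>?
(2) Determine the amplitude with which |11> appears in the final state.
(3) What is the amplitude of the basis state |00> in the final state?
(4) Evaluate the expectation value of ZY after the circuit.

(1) The probability of measuring |10> is 1/2.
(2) |11> carries amplitude sqrt(2)/2 in the final state.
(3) The final state's coefficient on |00> equals 0.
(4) The expectation value of ZY is -sqrt(2)/2.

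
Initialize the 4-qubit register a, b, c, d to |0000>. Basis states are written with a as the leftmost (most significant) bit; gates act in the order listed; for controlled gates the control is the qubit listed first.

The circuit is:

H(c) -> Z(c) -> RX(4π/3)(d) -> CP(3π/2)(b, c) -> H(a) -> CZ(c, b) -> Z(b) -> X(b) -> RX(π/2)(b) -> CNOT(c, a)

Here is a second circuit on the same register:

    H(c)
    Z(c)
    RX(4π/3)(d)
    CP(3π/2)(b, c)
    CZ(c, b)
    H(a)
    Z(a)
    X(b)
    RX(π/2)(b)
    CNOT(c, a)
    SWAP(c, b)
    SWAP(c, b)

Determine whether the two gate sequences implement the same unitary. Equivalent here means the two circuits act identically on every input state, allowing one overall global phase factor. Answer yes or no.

No, they are not equivalent — no single phase factor reconciles the two unitaries.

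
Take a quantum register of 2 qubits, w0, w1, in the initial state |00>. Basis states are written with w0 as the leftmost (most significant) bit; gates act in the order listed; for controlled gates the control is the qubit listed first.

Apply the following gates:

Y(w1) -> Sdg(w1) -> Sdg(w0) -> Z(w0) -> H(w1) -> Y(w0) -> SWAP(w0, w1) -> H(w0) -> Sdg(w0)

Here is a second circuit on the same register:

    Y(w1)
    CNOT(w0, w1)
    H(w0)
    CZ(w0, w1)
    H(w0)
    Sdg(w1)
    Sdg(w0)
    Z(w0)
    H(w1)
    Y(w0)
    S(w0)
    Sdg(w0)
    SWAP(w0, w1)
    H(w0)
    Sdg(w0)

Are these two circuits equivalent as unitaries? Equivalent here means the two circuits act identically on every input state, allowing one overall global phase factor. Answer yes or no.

No: there is an input state on which the two circuits produce genuinely different outputs (not merely differing by a phase).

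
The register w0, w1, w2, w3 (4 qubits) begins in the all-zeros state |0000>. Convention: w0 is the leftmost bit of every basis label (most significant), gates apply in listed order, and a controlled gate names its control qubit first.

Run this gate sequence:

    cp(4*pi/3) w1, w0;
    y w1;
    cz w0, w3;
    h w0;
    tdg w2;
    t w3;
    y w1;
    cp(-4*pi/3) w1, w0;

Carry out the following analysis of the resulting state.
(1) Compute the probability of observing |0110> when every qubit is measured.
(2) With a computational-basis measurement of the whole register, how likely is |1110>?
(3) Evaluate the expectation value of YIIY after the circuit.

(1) A full measurement returns |0110> with probability 0.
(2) The probability of measuring |1110> is 0.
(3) In the final state, YIIY has expectation 0.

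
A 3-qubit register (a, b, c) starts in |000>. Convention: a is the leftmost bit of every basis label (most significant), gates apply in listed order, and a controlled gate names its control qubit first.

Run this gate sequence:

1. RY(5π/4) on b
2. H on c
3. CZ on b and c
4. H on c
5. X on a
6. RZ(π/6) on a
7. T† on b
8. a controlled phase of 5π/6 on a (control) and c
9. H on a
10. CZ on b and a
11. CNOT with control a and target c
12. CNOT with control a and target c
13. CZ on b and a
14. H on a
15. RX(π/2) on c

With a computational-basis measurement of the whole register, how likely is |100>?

A full measurement returns |100> with probability 1/4 - sqrt(2)/8. Key observation: the block from step 9 through step 14 cancels to the identity and can be dropped.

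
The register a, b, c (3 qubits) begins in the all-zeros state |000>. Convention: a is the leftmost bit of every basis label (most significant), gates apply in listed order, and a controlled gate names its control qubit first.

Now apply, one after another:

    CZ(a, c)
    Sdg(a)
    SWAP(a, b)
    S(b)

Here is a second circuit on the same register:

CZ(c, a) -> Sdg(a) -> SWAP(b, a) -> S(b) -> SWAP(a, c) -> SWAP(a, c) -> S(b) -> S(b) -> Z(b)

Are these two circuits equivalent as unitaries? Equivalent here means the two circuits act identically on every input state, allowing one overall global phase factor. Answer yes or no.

Yes — the two circuits implement the same unitary up to a global phase.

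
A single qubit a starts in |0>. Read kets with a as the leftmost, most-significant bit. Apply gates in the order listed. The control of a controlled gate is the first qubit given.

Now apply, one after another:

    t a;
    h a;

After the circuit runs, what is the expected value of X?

The expectation value of X is 1.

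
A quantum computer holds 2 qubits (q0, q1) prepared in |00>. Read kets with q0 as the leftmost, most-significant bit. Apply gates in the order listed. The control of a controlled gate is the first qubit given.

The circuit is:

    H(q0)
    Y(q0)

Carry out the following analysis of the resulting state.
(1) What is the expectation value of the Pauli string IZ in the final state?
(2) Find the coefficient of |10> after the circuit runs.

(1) In the final state, IZ has expectation 1.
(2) The amplitude on |10> is sqrt(2)*I/2.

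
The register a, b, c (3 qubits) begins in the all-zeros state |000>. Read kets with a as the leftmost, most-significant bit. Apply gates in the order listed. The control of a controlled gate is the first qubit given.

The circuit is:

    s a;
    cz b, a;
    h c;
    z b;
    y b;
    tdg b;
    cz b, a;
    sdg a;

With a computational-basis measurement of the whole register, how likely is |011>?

A full measurement returns |011> with probability 1/2.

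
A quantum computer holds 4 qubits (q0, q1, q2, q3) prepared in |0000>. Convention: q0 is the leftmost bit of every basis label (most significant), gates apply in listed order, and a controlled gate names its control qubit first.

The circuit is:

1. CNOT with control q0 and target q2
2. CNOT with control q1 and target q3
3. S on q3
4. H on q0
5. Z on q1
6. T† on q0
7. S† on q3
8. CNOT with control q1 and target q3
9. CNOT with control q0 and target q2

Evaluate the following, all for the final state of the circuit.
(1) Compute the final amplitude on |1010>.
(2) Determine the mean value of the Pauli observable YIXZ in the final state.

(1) The final state's coefficient on |1010> equals -sqrt(2)*exp(3*I*pi/4)/2.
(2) The expectation value of YIXZ is -sqrt(2)/2.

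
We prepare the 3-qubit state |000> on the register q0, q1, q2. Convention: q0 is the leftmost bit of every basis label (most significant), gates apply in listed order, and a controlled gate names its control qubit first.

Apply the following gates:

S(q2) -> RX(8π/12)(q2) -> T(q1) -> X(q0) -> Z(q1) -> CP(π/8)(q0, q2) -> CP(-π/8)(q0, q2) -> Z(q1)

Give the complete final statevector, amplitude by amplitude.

The resulting statevector has amplitude 1/2 on |100>, -sqrt(3)*I/2 on |101>, and 0 on every other basis state. Key observation: steps 5-8 multiply out to the identity, so the circuit reduces to the remaining gates.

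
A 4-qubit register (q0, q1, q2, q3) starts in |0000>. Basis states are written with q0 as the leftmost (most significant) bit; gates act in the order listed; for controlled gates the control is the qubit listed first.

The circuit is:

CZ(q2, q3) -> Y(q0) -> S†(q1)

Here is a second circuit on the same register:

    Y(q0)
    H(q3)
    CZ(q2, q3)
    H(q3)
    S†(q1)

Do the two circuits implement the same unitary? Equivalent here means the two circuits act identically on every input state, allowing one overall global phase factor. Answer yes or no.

No, they are not equivalent — no single phase factor reconciles the two unitaries.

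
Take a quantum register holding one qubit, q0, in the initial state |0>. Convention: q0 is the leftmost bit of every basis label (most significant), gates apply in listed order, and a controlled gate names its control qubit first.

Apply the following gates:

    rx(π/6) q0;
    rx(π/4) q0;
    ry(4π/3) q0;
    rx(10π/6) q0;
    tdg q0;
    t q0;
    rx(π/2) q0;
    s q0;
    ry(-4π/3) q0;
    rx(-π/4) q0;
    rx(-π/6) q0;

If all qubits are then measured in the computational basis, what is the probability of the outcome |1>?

The probability of measuring |1> is 21/32 - sqrt(3)/8.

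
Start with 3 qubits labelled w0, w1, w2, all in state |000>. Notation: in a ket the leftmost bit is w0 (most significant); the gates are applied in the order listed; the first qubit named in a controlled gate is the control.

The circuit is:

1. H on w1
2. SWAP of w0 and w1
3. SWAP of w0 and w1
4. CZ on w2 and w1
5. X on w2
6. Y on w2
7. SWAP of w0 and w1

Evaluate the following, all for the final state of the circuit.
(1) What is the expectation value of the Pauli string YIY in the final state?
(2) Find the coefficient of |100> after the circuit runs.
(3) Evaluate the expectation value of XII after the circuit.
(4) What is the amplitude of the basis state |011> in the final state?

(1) The expectation value of YIY is 0. Key observation: steps 2-3 multiply out to the identity, so the circuit reduces to the remaining gates.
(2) |100> carries amplitude -sqrt(2)*I/2 in the final state.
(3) The expectation value of XII is 1.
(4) The amplitude on |011> is 0.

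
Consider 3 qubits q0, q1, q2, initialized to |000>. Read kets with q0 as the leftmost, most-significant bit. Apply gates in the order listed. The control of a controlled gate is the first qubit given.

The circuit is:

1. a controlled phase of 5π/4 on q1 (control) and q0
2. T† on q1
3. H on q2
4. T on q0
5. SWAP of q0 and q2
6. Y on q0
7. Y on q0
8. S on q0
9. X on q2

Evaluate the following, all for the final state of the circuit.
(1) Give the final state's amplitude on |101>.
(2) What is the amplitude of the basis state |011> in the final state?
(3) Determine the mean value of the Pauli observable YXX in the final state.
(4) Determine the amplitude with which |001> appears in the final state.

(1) |101> carries amplitude sqrt(2)*I/2 in the final state.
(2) The final state's coefficient on |011> equals 0.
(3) The expectation value of YXX is 0.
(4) The final state's coefficient on |001> equals sqrt(2)/2.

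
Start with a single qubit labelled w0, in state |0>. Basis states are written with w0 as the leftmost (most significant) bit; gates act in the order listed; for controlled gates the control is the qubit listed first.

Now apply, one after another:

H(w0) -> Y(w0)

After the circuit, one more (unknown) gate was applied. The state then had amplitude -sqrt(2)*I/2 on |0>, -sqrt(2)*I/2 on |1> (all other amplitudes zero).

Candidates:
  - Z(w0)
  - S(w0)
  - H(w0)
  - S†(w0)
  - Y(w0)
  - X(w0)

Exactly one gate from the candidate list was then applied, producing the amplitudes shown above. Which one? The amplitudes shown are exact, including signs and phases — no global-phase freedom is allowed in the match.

The unique candidate consistent with the amplitudes is Z(w0).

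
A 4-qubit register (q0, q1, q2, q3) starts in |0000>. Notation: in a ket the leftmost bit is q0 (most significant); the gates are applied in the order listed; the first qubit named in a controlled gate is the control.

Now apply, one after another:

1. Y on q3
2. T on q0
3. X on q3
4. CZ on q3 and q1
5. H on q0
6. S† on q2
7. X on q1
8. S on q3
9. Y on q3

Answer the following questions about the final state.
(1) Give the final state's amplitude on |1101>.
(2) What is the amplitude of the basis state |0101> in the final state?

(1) The amplitude on |1101> is -sqrt(2)/2.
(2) |0101> carries amplitude -sqrt(2)/2 in the final state.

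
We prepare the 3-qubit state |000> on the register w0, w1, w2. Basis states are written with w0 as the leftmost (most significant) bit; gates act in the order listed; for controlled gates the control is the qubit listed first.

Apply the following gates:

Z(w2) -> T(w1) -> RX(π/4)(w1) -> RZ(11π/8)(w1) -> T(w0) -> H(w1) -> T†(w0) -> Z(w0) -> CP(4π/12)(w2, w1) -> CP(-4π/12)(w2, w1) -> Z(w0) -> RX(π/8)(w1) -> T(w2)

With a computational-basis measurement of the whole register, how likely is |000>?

The probability of measuring |000> is sin(pi/16)**2/2 + cos(pi/16)**2/2 + I*sqrt(1/2 - sqrt(2)/4)*sqrt(sqrt(2)/4 + 1/2)*exp(5*I*pi/8)*cos(pi/16)**2/2 + sqrt(1/2 - sqrt(2)/4)*sqrt(sqrt(2)/4 + 1/2)*exp(-5*I*pi/8)*sin(pi/16)*cos(pi/16) + I*sqrt(1/2 - sqrt(2)/4)*sqrt(sqrt(2)/4 + 1/2)*exp(-5*I*pi/8)*sin(pi/16)**2/2 - I*sqrt(1/2 - sqrt(2)/4)*sqrt(sqrt(2)/4 + 1/2)*exp(5*I*pi/8)*sin(pi/16)**2/2 + sqrt(1/2 - sqrt(2)/4)*sqrt(sqrt(2)/4 + 1/2)*exp(5*I*pi/8)*sin(pi/16)*cos(pi/16) - I*sqrt(1/2 - sqrt(2)/4)*sqrt(sqrt(2)/4 + 1/2)*exp(-5*I*pi/8)*cos(pi/16)**2/2. Key observation: gates 8-11 undo each other exactly, leaving only the rest of the circuit to track.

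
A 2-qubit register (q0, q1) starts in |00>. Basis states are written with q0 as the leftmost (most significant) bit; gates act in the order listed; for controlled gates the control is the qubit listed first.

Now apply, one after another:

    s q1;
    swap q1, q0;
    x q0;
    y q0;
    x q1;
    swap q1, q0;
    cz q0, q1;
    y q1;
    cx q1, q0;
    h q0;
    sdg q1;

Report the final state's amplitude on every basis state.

The final amplitudes are 0 on |00>, -sqrt(2)*I/2 on |01>, 0 on |10>, -sqrt(2)*I/2 on |11>.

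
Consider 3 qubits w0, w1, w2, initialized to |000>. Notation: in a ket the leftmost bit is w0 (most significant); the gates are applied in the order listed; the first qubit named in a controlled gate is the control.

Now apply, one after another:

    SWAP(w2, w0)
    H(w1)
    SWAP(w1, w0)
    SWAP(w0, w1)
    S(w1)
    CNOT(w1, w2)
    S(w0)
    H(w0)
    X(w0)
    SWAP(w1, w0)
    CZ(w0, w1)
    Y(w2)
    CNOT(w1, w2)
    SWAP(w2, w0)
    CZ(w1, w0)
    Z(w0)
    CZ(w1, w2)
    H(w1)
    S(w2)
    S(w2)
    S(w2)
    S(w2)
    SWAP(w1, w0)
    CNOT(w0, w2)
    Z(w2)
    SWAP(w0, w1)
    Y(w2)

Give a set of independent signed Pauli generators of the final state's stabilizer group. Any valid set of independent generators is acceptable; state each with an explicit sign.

One valid set of independent stabilizer generators is +XIZ, -IYI, +ZIY (any independent generating set of the same group is equally correct). Key observation: gates 19-22 undo each other exactly, leaving only the rest of the circuit to track.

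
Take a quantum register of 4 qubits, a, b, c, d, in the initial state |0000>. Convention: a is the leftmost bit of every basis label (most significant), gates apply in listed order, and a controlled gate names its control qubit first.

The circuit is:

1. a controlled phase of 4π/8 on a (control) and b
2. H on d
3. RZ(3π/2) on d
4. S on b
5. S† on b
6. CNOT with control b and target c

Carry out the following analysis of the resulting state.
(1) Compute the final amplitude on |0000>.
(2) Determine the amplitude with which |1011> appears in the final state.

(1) The amplitude on |0000> is -sqrt(2)*exp(I*pi/4)/2.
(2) |1011> carries amplitude 0 in the final state.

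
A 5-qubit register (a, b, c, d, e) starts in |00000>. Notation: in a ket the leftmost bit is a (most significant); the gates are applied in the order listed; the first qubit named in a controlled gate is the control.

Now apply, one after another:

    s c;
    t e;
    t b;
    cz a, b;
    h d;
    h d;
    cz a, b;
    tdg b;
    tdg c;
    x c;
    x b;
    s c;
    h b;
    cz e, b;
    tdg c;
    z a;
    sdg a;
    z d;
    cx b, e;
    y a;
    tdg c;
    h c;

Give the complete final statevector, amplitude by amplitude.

After the circuit, the state carries amplitude I/2 on |10000>, -I/2 on |10100>, -I/2 on |11001>, I/2 on |11101>, and 0 on every other basis state. Key observation: gates 3-8 undo each other exactly, leaving only the rest of the circuit to track.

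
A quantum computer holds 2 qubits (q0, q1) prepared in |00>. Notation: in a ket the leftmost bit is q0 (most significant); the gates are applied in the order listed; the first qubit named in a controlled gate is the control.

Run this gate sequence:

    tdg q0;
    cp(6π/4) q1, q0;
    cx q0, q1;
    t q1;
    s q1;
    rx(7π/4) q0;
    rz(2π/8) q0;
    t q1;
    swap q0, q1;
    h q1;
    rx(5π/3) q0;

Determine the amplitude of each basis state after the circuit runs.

After the circuit, the state carries amplitude sqrt(3)/4 on |00>, sqrt(6)*(-sqrt(sqrt(2) + 2) + sqrt(2 - sqrt(2))*exp(3*I*pi/4))*exp(7*I*pi/8)/8 on |01>, sqrt(2)*(-sqrt(2 - sqrt(2)) + sqrt(sqrt(2) + 2)*exp(I*pi/4))*exp(I*pi/8)/8 on |10>, sqrt(2)*(sqrt(2 - sqrt(2)) + sqrt(sqrt(2) + 2)*exp(I*pi/4))*exp(I*pi/8)/8 on |11>.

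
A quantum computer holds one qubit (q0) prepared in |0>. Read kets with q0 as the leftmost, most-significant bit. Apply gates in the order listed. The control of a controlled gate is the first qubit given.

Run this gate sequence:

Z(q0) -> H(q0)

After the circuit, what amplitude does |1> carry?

|1> carries amplitude sqrt(2)/2 in the final state.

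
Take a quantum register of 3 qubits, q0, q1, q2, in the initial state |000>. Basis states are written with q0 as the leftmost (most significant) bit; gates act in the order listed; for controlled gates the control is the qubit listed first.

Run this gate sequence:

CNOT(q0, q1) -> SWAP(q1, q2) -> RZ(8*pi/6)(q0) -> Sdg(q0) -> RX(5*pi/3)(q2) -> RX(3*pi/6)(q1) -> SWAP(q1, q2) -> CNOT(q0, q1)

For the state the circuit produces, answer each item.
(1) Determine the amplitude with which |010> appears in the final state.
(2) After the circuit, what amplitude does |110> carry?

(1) The final state's coefficient on |010> equals sqrt(2)*exp(5*I*pi/6)/4.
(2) |110> carries amplitude 0 in the final state.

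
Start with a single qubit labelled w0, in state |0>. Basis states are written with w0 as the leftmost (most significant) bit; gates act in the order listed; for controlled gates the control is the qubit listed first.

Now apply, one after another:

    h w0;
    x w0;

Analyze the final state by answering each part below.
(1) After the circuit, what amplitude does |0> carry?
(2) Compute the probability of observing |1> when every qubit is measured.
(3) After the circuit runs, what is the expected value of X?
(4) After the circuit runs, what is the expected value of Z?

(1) The amplitude on |0> is sqrt(2)/2.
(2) The probability of measuring |1> is 1/2.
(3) In the final state, X has expectation 1.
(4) The expectation value of Z is 0.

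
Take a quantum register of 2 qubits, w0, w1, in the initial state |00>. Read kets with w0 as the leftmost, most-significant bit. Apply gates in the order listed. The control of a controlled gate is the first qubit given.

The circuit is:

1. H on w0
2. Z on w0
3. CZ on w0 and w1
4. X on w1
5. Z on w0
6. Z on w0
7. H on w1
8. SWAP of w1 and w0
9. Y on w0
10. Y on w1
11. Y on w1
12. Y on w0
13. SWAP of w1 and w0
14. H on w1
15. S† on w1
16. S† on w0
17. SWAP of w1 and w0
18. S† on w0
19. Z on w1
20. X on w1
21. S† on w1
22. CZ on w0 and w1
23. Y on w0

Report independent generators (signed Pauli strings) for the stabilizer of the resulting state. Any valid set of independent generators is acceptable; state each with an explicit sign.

One valid set of independent stabilizer generators is -IX, +ZI (any independent generating set of the same group is equally correct). Key observation: steps 7-14 multiply out to the identity, so the circuit reduces to the remaining gates.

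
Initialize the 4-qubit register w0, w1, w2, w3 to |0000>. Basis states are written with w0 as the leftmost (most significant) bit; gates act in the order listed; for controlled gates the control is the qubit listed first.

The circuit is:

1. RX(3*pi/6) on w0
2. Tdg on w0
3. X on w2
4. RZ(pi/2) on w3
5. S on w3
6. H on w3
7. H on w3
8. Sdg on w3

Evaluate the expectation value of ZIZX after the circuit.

The expectation value of ZIZX is 0. Key observation: gates 5-8 undo each other exactly, leaving only the rest of the circuit to track.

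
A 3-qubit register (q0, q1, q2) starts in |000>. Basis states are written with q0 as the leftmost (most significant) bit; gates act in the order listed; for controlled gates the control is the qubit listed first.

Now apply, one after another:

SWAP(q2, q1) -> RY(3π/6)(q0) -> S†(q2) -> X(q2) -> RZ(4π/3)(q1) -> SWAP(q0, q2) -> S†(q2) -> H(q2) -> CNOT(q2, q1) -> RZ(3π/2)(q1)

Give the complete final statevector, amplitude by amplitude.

The final amplitudes are (1 + I)*exp(I*pi/12)/2 on |100>, (1 + I)*exp(I*pi/12)/2 on |111>, and 0 on every other basis state.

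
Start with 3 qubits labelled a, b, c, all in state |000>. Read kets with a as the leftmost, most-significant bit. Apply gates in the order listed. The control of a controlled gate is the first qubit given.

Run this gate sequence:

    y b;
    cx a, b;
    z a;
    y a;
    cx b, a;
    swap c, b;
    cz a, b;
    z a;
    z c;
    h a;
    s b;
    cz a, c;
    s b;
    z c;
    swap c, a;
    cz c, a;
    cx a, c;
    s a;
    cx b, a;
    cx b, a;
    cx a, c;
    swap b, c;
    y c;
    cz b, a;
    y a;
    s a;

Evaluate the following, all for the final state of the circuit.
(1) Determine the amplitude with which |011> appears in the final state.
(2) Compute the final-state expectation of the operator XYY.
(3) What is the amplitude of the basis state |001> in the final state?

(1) |011> carries amplitude sqrt(2)*I/2 in the final state.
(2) In the final state, XYY has expectation 0.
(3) The final state's coefficient on |001> equals -sqrt(2)*I/2.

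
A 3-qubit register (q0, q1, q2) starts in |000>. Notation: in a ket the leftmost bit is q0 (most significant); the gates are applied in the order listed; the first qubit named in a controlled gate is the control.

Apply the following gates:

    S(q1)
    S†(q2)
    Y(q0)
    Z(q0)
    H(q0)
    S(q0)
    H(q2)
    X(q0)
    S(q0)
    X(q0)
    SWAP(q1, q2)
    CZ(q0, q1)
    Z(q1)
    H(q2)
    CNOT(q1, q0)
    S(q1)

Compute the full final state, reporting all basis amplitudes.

The resulting statevector has amplitude sqrt(2)/4 on |000>, sqrt(2)/4 on |001>, -sqrt(2)*I/4 on |010>, -sqrt(2)*I/4 on |011>, -sqrt(2)/4 on |100>, -sqrt(2)/4 on |101>, -sqrt(2)*I/4 on |110>, -sqrt(2)*I/4 on |111>.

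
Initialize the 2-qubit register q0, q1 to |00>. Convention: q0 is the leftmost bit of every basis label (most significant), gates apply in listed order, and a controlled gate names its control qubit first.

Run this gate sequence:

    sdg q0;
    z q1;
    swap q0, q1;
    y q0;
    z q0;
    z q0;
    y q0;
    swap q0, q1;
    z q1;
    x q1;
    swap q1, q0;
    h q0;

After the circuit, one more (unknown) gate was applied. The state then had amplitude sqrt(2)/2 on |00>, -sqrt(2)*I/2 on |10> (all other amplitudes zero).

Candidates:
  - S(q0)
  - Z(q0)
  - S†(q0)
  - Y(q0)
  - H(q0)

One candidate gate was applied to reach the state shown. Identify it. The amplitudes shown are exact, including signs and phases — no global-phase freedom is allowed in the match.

It was S(q0) that produced the state shown. Key observation: gates 2-9 undo each other exactly, leaving only the rest of the circuit to track.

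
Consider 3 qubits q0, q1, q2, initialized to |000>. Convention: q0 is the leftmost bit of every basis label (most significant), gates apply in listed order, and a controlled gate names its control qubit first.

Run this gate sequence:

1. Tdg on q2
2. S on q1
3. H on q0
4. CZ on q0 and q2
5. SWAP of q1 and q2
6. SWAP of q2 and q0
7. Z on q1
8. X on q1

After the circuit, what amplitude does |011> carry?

The amplitude on |011> is sqrt(2)/2.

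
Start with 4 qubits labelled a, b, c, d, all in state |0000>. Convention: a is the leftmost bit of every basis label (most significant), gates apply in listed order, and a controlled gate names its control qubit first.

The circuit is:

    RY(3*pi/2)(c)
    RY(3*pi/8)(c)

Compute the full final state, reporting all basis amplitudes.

The resulting statevector has amplitude -cos(pi/16) on |0000>, sin(pi/16) on |0010>, and 0 on every other basis state.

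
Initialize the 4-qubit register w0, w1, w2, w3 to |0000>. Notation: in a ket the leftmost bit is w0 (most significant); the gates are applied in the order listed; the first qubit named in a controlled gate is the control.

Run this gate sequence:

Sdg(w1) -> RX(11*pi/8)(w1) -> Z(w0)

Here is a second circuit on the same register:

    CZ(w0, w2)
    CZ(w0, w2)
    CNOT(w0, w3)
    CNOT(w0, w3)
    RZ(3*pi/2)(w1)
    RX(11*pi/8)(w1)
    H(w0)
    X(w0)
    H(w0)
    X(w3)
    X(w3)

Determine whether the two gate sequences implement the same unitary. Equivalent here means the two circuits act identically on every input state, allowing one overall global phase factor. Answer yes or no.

Yes, they are equivalent — the unitaries differ by at most a global phase.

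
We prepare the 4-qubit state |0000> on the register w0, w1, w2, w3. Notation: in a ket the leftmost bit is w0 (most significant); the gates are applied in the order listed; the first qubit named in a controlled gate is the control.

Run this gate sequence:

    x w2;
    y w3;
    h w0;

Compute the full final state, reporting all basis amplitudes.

After the circuit, the state carries amplitude sqrt(2)*I/2 on |0011>, sqrt(2)*I/2 on |1011>, and 0 on every other basis state.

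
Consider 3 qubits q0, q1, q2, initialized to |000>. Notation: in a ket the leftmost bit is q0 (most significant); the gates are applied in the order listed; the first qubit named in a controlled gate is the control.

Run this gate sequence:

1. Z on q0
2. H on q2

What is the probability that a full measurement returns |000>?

Outcome |000> occurs with probability 1/2.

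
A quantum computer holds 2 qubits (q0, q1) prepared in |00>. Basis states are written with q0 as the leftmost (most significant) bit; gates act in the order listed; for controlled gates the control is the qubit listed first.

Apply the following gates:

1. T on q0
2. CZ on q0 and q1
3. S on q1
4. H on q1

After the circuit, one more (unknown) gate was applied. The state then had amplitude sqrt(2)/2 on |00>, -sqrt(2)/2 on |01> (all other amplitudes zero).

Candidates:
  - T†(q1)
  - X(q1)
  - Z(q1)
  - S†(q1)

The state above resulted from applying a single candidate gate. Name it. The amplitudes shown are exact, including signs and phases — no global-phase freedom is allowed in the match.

It was Z(q1) that produced the state shown.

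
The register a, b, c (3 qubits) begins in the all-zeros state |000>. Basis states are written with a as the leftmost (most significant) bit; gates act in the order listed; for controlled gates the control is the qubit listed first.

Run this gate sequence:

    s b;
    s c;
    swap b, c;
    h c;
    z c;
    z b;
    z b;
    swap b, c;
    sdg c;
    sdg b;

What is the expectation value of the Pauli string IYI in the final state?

The expectation value of IYI is 1.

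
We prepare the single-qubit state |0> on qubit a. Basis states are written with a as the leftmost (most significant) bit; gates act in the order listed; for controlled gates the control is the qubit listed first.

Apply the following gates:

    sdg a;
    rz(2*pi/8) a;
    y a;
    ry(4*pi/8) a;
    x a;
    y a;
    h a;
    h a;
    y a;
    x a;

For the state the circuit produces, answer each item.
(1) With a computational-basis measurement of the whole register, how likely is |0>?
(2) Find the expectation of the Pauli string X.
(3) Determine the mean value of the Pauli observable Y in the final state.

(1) Outcome |0> occurs with probability 1/2.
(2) In the final state, X has expectation -1.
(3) The observable Y averages to 0.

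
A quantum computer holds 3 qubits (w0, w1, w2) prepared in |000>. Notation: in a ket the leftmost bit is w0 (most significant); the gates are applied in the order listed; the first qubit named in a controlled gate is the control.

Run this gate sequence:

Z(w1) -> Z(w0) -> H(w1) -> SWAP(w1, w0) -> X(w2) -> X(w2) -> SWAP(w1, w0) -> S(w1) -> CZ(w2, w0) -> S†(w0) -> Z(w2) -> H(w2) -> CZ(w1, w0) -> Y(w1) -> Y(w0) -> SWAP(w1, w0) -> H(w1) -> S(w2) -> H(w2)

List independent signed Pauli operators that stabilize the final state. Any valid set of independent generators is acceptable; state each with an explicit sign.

The stabilizer group can be generated by +YII, -IXI, -IIY, among other valid generating sets. Key observation: gates 4-7 undo each other exactly, leaving only the rest of the circuit to track.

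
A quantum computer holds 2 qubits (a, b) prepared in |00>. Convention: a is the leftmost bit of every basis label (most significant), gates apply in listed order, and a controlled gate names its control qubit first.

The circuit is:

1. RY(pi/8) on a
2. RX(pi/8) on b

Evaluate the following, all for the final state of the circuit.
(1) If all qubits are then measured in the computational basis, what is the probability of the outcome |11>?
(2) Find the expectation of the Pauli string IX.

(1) A full measurement returns |11> with probability sin(pi/16)**4.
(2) The observable IX averages to 0.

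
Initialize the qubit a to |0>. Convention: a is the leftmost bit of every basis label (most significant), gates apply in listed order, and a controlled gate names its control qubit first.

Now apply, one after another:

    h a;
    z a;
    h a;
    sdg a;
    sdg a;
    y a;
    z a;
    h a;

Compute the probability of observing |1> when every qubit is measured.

The probability of measuring |1> is 1/2.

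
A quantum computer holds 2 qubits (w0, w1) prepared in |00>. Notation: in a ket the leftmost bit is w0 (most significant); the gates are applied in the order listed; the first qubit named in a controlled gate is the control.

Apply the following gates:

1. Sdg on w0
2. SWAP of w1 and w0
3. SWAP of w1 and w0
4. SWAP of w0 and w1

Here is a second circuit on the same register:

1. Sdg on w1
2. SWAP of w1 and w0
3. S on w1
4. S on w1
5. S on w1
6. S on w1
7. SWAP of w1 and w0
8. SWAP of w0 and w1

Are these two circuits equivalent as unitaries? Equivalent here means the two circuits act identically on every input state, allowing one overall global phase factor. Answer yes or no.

No: there is an input state on which the two circuits produce genuinely different outputs (not merely differing by a phase).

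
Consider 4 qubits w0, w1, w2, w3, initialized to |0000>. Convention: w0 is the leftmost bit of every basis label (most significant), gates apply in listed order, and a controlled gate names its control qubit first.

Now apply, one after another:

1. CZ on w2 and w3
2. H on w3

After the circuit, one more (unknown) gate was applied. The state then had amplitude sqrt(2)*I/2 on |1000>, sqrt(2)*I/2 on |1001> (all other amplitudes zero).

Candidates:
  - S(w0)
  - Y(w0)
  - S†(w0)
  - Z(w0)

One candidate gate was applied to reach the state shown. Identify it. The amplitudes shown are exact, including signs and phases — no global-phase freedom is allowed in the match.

The unique candidate consistent with the amplitudes is Y(w0).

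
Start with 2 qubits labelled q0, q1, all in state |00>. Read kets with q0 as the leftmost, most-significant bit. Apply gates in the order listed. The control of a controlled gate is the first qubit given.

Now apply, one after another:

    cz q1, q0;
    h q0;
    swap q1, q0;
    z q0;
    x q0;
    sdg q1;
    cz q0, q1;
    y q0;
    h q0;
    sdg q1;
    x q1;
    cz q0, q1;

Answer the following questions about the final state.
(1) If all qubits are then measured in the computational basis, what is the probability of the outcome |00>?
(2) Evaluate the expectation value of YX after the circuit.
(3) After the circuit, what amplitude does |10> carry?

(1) A full measurement returns |00> with probability 1/4.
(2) In the final state, YX has expectation 0.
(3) |10> carries amplitude -I/2 in the final state.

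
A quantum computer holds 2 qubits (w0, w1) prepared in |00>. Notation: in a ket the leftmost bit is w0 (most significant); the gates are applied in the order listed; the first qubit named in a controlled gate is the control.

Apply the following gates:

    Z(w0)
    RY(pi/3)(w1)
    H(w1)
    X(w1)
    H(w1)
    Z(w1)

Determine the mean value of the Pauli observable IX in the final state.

The observable IX averages to sqrt(3)/2. Key observation: gates 3-6 undo each other exactly, leaving only the rest of the circuit to track.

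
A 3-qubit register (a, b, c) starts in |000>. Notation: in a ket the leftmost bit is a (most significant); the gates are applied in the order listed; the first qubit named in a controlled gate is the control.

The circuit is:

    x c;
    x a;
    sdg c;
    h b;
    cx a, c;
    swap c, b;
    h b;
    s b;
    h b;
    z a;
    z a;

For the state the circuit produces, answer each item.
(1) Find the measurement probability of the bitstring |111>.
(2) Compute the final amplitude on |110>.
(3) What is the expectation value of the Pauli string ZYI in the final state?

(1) The probability of measuring |111> is 1/4.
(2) The final state's coefficient on |110> equals sqrt(2)*(-1 - I)/4.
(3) In the final state, ZYI has expectation 1.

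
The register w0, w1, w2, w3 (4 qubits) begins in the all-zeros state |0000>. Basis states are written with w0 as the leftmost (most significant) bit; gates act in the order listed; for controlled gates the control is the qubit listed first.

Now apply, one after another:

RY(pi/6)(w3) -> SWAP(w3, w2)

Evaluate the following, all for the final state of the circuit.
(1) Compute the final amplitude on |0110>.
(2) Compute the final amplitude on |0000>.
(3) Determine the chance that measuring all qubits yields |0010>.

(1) |0110> carries amplitude 0 in the final state.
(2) |0000> carries amplitude sqrt(2)/4 + sqrt(6)/4 in the final state.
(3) The probability of measuring |0010> is 1/2 - sqrt(3)/4.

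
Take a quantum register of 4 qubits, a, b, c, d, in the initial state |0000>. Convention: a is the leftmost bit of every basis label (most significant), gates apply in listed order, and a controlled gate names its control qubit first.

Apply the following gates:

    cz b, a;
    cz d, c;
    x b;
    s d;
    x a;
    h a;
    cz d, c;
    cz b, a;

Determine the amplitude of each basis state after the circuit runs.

The final amplitudes are sqrt(2)/2 on |0100>, sqrt(2)/2 on |1100>, and 0 on every other basis state.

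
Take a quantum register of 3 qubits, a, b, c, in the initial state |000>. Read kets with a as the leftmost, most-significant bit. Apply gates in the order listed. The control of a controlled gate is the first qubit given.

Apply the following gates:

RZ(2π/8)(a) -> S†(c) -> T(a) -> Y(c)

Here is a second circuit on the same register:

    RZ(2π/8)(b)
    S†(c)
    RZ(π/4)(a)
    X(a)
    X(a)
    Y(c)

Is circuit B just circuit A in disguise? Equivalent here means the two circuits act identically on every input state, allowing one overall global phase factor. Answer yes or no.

No, they are not equivalent — no single phase factor reconciles the two unitaries.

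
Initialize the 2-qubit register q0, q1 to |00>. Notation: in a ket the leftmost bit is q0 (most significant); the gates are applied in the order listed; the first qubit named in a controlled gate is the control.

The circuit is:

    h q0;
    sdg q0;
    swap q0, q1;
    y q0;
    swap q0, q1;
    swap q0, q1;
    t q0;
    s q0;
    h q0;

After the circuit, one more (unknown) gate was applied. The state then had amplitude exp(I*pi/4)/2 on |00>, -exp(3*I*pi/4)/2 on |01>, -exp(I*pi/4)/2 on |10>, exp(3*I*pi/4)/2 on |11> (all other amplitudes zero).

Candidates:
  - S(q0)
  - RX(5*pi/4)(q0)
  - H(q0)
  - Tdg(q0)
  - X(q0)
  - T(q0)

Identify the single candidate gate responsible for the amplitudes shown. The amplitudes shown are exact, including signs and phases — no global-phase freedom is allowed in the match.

The applied gate was X(q0).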